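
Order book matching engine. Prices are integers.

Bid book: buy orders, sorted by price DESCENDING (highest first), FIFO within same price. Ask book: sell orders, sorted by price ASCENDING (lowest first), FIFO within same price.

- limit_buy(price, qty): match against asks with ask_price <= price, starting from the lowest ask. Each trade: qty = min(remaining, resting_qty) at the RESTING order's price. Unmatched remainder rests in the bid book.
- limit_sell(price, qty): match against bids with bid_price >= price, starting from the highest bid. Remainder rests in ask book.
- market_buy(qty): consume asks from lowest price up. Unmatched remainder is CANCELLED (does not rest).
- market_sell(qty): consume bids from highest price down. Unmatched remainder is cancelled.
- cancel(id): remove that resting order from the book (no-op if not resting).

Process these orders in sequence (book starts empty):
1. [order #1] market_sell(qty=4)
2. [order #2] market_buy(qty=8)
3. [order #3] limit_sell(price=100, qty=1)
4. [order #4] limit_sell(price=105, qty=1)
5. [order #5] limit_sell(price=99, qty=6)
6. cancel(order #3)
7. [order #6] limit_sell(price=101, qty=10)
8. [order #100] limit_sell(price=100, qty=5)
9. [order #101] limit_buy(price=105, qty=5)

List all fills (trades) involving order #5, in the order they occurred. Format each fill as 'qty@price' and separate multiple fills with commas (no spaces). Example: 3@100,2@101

Answer: 5@99

Derivation:
After op 1 [order #1] market_sell(qty=4): fills=none; bids=[-] asks=[-]
After op 2 [order #2] market_buy(qty=8): fills=none; bids=[-] asks=[-]
After op 3 [order #3] limit_sell(price=100, qty=1): fills=none; bids=[-] asks=[#3:1@100]
After op 4 [order #4] limit_sell(price=105, qty=1): fills=none; bids=[-] asks=[#3:1@100 #4:1@105]
After op 5 [order #5] limit_sell(price=99, qty=6): fills=none; bids=[-] asks=[#5:6@99 #3:1@100 #4:1@105]
After op 6 cancel(order #3): fills=none; bids=[-] asks=[#5:6@99 #4:1@105]
After op 7 [order #6] limit_sell(price=101, qty=10): fills=none; bids=[-] asks=[#5:6@99 #6:10@101 #4:1@105]
After op 8 [order #100] limit_sell(price=100, qty=5): fills=none; bids=[-] asks=[#5:6@99 #100:5@100 #6:10@101 #4:1@105]
After op 9 [order #101] limit_buy(price=105, qty=5): fills=#101x#5:5@99; bids=[-] asks=[#5:1@99 #100:5@100 #6:10@101 #4:1@105]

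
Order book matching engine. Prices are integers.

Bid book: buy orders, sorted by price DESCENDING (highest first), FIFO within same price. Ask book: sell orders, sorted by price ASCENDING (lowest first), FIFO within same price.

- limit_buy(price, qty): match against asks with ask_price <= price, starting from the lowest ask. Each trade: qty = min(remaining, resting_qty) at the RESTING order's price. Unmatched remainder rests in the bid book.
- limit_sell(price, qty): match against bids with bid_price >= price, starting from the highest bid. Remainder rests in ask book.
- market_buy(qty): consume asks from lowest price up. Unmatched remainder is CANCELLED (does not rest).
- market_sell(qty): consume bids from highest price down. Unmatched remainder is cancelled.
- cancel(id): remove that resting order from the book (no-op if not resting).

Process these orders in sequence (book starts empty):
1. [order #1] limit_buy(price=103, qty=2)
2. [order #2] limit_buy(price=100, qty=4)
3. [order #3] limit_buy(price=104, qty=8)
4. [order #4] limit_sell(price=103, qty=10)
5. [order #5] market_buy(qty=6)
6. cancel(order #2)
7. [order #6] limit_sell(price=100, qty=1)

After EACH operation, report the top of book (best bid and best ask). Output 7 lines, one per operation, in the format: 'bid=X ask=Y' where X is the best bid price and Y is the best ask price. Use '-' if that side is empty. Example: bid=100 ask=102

Answer: bid=103 ask=-
bid=103 ask=-
bid=104 ask=-
bid=100 ask=-
bid=100 ask=-
bid=- ask=-
bid=- ask=100

Derivation:
After op 1 [order #1] limit_buy(price=103, qty=2): fills=none; bids=[#1:2@103] asks=[-]
After op 2 [order #2] limit_buy(price=100, qty=4): fills=none; bids=[#1:2@103 #2:4@100] asks=[-]
After op 3 [order #3] limit_buy(price=104, qty=8): fills=none; bids=[#3:8@104 #1:2@103 #2:4@100] asks=[-]
After op 4 [order #4] limit_sell(price=103, qty=10): fills=#3x#4:8@104 #1x#4:2@103; bids=[#2:4@100] asks=[-]
After op 5 [order #5] market_buy(qty=6): fills=none; bids=[#2:4@100] asks=[-]
After op 6 cancel(order #2): fills=none; bids=[-] asks=[-]
After op 7 [order #6] limit_sell(price=100, qty=1): fills=none; bids=[-] asks=[#6:1@100]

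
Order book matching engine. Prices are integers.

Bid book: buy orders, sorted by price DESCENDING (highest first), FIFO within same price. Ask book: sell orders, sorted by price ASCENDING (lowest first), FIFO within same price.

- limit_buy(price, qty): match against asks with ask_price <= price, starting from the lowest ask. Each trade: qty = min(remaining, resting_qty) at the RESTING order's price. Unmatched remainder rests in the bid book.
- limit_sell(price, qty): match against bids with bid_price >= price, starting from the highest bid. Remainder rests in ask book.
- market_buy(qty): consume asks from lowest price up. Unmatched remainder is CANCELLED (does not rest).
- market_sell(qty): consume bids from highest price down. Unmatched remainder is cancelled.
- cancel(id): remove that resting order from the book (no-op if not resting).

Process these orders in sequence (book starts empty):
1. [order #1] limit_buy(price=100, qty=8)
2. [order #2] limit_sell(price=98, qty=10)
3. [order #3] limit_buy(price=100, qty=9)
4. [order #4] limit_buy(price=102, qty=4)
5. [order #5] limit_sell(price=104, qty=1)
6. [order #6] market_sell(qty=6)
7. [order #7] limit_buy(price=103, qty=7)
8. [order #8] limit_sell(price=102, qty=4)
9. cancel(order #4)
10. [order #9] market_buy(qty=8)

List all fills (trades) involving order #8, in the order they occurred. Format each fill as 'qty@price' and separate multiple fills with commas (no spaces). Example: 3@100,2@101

After op 1 [order #1] limit_buy(price=100, qty=8): fills=none; bids=[#1:8@100] asks=[-]
After op 2 [order #2] limit_sell(price=98, qty=10): fills=#1x#2:8@100; bids=[-] asks=[#2:2@98]
After op 3 [order #3] limit_buy(price=100, qty=9): fills=#3x#2:2@98; bids=[#3:7@100] asks=[-]
After op 4 [order #4] limit_buy(price=102, qty=4): fills=none; bids=[#4:4@102 #3:7@100] asks=[-]
After op 5 [order #5] limit_sell(price=104, qty=1): fills=none; bids=[#4:4@102 #3:7@100] asks=[#5:1@104]
After op 6 [order #6] market_sell(qty=6): fills=#4x#6:4@102 #3x#6:2@100; bids=[#3:5@100] asks=[#5:1@104]
After op 7 [order #7] limit_buy(price=103, qty=7): fills=none; bids=[#7:7@103 #3:5@100] asks=[#5:1@104]
After op 8 [order #8] limit_sell(price=102, qty=4): fills=#7x#8:4@103; bids=[#7:3@103 #3:5@100] asks=[#5:1@104]
After op 9 cancel(order #4): fills=none; bids=[#7:3@103 #3:5@100] asks=[#5:1@104]
After op 10 [order #9] market_buy(qty=8): fills=#9x#5:1@104; bids=[#7:3@103 #3:5@100] asks=[-]

Answer: 4@103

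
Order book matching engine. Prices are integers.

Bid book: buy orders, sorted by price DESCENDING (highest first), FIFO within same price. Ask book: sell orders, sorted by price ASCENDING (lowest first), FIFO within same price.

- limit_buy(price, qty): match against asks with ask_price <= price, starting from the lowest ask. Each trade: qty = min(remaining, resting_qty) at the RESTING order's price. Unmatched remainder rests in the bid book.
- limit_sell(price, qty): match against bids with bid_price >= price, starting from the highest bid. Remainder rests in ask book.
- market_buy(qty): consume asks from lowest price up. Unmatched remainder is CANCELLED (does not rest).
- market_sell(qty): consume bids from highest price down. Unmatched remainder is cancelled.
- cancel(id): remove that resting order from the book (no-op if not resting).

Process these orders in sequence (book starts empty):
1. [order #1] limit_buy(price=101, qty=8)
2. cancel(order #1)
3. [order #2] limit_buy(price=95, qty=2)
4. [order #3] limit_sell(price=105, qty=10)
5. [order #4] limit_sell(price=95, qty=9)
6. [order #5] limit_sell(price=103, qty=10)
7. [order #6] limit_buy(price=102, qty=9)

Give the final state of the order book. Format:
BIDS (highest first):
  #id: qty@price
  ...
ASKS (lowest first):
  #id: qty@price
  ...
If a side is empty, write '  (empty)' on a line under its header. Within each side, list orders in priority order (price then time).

Answer: BIDS (highest first):
  #6: 2@102
ASKS (lowest first):
  #5: 10@103
  #3: 10@105

Derivation:
After op 1 [order #1] limit_buy(price=101, qty=8): fills=none; bids=[#1:8@101] asks=[-]
After op 2 cancel(order #1): fills=none; bids=[-] asks=[-]
After op 3 [order #2] limit_buy(price=95, qty=2): fills=none; bids=[#2:2@95] asks=[-]
After op 4 [order #3] limit_sell(price=105, qty=10): fills=none; bids=[#2:2@95] asks=[#3:10@105]
After op 5 [order #4] limit_sell(price=95, qty=9): fills=#2x#4:2@95; bids=[-] asks=[#4:7@95 #3:10@105]
After op 6 [order #5] limit_sell(price=103, qty=10): fills=none; bids=[-] asks=[#4:7@95 #5:10@103 #3:10@105]
After op 7 [order #6] limit_buy(price=102, qty=9): fills=#6x#4:7@95; bids=[#6:2@102] asks=[#5:10@103 #3:10@105]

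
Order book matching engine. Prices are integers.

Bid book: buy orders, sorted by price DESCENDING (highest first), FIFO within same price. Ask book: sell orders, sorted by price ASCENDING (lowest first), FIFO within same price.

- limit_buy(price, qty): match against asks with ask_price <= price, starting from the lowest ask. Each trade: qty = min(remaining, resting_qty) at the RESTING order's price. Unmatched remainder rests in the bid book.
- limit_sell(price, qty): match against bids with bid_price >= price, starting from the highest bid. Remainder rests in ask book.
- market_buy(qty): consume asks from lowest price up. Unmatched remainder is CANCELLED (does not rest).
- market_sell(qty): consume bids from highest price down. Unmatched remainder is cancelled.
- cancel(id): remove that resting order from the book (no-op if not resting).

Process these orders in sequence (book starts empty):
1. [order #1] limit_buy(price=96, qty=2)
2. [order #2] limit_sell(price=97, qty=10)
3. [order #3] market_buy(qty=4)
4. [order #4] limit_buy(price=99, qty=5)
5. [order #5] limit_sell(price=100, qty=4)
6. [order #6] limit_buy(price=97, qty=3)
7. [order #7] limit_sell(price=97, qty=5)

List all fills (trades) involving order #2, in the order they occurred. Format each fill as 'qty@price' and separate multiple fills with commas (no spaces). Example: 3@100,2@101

After op 1 [order #1] limit_buy(price=96, qty=2): fills=none; bids=[#1:2@96] asks=[-]
After op 2 [order #2] limit_sell(price=97, qty=10): fills=none; bids=[#1:2@96] asks=[#2:10@97]
After op 3 [order #3] market_buy(qty=4): fills=#3x#2:4@97; bids=[#1:2@96] asks=[#2:6@97]
After op 4 [order #4] limit_buy(price=99, qty=5): fills=#4x#2:5@97; bids=[#1:2@96] asks=[#2:1@97]
After op 5 [order #5] limit_sell(price=100, qty=4): fills=none; bids=[#1:2@96] asks=[#2:1@97 #5:4@100]
After op 6 [order #6] limit_buy(price=97, qty=3): fills=#6x#2:1@97; bids=[#6:2@97 #1:2@96] asks=[#5:4@100]
After op 7 [order #7] limit_sell(price=97, qty=5): fills=#6x#7:2@97; bids=[#1:2@96] asks=[#7:3@97 #5:4@100]

Answer: 4@97,5@97,1@97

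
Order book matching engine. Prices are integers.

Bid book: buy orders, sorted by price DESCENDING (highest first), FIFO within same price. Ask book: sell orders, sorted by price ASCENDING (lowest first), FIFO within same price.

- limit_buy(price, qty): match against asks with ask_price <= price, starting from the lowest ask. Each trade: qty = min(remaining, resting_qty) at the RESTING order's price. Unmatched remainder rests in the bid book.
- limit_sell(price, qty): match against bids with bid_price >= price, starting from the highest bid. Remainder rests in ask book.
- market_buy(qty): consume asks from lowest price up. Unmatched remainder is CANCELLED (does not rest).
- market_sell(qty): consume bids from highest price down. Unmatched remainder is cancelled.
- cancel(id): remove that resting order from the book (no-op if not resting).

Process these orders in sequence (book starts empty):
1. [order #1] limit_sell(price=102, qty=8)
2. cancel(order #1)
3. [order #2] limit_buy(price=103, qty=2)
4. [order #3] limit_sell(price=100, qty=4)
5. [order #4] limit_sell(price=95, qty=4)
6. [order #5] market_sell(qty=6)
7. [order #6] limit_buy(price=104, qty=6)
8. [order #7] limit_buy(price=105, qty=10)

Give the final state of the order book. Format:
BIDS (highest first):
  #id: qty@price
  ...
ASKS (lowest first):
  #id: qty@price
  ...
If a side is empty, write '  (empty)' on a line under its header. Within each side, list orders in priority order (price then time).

Answer: BIDS (highest first):
  #7: 10@105
ASKS (lowest first):
  (empty)

Derivation:
After op 1 [order #1] limit_sell(price=102, qty=8): fills=none; bids=[-] asks=[#1:8@102]
After op 2 cancel(order #1): fills=none; bids=[-] asks=[-]
After op 3 [order #2] limit_buy(price=103, qty=2): fills=none; bids=[#2:2@103] asks=[-]
After op 4 [order #3] limit_sell(price=100, qty=4): fills=#2x#3:2@103; bids=[-] asks=[#3:2@100]
After op 5 [order #4] limit_sell(price=95, qty=4): fills=none; bids=[-] asks=[#4:4@95 #3:2@100]
After op 6 [order #5] market_sell(qty=6): fills=none; bids=[-] asks=[#4:4@95 #3:2@100]
After op 7 [order #6] limit_buy(price=104, qty=6): fills=#6x#4:4@95 #6x#3:2@100; bids=[-] asks=[-]
After op 8 [order #7] limit_buy(price=105, qty=10): fills=none; bids=[#7:10@105] asks=[-]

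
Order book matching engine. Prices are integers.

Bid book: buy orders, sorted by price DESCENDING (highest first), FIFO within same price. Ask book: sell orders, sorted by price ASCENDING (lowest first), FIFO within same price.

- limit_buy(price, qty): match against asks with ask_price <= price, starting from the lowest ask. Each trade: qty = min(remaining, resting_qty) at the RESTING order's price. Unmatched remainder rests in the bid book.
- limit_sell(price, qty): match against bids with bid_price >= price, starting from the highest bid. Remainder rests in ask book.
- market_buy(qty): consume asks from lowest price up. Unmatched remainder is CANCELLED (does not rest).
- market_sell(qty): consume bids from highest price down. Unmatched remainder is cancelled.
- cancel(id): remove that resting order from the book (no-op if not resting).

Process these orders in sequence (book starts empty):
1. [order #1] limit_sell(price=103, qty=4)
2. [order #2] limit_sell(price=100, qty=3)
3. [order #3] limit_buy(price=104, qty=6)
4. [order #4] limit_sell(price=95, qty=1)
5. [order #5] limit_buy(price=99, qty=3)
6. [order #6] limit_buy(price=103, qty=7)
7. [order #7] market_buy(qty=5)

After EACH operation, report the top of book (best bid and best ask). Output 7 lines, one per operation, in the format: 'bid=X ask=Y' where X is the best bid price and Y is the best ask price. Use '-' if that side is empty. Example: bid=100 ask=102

After op 1 [order #1] limit_sell(price=103, qty=4): fills=none; bids=[-] asks=[#1:4@103]
After op 2 [order #2] limit_sell(price=100, qty=3): fills=none; bids=[-] asks=[#2:3@100 #1:4@103]
After op 3 [order #3] limit_buy(price=104, qty=6): fills=#3x#2:3@100 #3x#1:3@103; bids=[-] asks=[#1:1@103]
After op 4 [order #4] limit_sell(price=95, qty=1): fills=none; bids=[-] asks=[#4:1@95 #1:1@103]
After op 5 [order #5] limit_buy(price=99, qty=3): fills=#5x#4:1@95; bids=[#5:2@99] asks=[#1:1@103]
After op 6 [order #6] limit_buy(price=103, qty=7): fills=#6x#1:1@103; bids=[#6:6@103 #5:2@99] asks=[-]
After op 7 [order #7] market_buy(qty=5): fills=none; bids=[#6:6@103 #5:2@99] asks=[-]

Answer: bid=- ask=103
bid=- ask=100
bid=- ask=103
bid=- ask=95
bid=99 ask=103
bid=103 ask=-
bid=103 ask=-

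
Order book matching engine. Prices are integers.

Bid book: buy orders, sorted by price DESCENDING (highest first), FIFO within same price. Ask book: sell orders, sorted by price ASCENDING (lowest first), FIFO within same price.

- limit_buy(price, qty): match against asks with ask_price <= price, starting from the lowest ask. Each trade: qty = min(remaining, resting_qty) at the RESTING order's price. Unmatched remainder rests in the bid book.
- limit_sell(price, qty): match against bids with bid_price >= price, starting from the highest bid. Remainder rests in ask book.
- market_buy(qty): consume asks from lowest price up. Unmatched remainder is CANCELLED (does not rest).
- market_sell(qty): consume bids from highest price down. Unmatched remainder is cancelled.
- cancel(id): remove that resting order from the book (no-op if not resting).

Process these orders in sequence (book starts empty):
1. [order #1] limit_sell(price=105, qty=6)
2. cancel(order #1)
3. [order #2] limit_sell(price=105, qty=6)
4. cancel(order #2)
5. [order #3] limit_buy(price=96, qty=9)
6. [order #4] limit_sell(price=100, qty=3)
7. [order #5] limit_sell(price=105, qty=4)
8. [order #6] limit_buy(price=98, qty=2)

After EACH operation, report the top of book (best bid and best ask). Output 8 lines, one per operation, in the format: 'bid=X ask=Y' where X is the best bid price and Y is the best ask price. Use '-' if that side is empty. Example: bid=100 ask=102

Answer: bid=- ask=105
bid=- ask=-
bid=- ask=105
bid=- ask=-
bid=96 ask=-
bid=96 ask=100
bid=96 ask=100
bid=98 ask=100

Derivation:
After op 1 [order #1] limit_sell(price=105, qty=6): fills=none; bids=[-] asks=[#1:6@105]
After op 2 cancel(order #1): fills=none; bids=[-] asks=[-]
After op 3 [order #2] limit_sell(price=105, qty=6): fills=none; bids=[-] asks=[#2:6@105]
After op 4 cancel(order #2): fills=none; bids=[-] asks=[-]
After op 5 [order #3] limit_buy(price=96, qty=9): fills=none; bids=[#3:9@96] asks=[-]
After op 6 [order #4] limit_sell(price=100, qty=3): fills=none; bids=[#3:9@96] asks=[#4:3@100]
After op 7 [order #5] limit_sell(price=105, qty=4): fills=none; bids=[#3:9@96] asks=[#4:3@100 #5:4@105]
After op 8 [order #6] limit_buy(price=98, qty=2): fills=none; bids=[#6:2@98 #3:9@96] asks=[#4:3@100 #5:4@105]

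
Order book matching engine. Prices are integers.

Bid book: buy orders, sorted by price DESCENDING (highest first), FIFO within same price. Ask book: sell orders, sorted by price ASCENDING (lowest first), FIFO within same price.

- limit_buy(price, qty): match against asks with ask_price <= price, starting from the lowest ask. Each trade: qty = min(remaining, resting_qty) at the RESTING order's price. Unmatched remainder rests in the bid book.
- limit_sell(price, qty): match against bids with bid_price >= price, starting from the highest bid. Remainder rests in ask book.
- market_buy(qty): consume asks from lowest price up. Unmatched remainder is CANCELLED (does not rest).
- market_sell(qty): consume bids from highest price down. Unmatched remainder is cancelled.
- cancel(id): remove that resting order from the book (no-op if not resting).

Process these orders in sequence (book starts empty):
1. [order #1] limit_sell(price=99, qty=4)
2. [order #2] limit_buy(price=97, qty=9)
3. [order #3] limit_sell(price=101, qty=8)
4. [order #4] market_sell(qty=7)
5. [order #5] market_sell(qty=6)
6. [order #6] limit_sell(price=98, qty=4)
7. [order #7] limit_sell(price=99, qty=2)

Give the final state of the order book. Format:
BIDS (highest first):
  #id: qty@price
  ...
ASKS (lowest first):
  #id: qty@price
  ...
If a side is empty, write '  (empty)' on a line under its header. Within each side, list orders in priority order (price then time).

After op 1 [order #1] limit_sell(price=99, qty=4): fills=none; bids=[-] asks=[#1:4@99]
After op 2 [order #2] limit_buy(price=97, qty=9): fills=none; bids=[#2:9@97] asks=[#1:4@99]
After op 3 [order #3] limit_sell(price=101, qty=8): fills=none; bids=[#2:9@97] asks=[#1:4@99 #3:8@101]
After op 4 [order #4] market_sell(qty=7): fills=#2x#4:7@97; bids=[#2:2@97] asks=[#1:4@99 #3:8@101]
After op 5 [order #5] market_sell(qty=6): fills=#2x#5:2@97; bids=[-] asks=[#1:4@99 #3:8@101]
After op 6 [order #6] limit_sell(price=98, qty=4): fills=none; bids=[-] asks=[#6:4@98 #1:4@99 #3:8@101]
After op 7 [order #7] limit_sell(price=99, qty=2): fills=none; bids=[-] asks=[#6:4@98 #1:4@99 #7:2@99 #3:8@101]

Answer: BIDS (highest first):
  (empty)
ASKS (lowest first):
  #6: 4@98
  #1: 4@99
  #7: 2@99
  #3: 8@101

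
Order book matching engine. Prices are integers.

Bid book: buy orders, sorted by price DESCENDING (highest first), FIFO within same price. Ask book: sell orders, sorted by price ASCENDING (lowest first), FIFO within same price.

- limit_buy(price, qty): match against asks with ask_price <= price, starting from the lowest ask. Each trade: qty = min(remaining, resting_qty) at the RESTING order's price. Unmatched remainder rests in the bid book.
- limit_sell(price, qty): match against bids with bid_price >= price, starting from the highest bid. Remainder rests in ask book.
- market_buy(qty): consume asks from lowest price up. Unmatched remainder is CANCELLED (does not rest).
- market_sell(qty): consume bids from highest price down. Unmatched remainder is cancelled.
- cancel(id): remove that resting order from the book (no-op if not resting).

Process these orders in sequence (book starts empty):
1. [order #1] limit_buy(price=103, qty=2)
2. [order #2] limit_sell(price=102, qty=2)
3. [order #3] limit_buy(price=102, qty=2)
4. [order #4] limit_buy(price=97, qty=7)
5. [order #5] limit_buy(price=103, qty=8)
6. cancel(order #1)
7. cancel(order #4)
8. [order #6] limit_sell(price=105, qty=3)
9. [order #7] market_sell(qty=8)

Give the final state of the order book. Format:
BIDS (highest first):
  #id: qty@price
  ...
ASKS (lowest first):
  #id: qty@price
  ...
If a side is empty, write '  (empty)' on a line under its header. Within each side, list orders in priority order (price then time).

Answer: BIDS (highest first):
  #3: 2@102
ASKS (lowest first):
  #6: 3@105

Derivation:
After op 1 [order #1] limit_buy(price=103, qty=2): fills=none; bids=[#1:2@103] asks=[-]
After op 2 [order #2] limit_sell(price=102, qty=2): fills=#1x#2:2@103; bids=[-] asks=[-]
After op 3 [order #3] limit_buy(price=102, qty=2): fills=none; bids=[#3:2@102] asks=[-]
After op 4 [order #4] limit_buy(price=97, qty=7): fills=none; bids=[#3:2@102 #4:7@97] asks=[-]
After op 5 [order #5] limit_buy(price=103, qty=8): fills=none; bids=[#5:8@103 #3:2@102 #4:7@97] asks=[-]
After op 6 cancel(order #1): fills=none; bids=[#5:8@103 #3:2@102 #4:7@97] asks=[-]
After op 7 cancel(order #4): fills=none; bids=[#5:8@103 #3:2@102] asks=[-]
After op 8 [order #6] limit_sell(price=105, qty=3): fills=none; bids=[#5:8@103 #3:2@102] asks=[#6:3@105]
After op 9 [order #7] market_sell(qty=8): fills=#5x#7:8@103; bids=[#3:2@102] asks=[#6:3@105]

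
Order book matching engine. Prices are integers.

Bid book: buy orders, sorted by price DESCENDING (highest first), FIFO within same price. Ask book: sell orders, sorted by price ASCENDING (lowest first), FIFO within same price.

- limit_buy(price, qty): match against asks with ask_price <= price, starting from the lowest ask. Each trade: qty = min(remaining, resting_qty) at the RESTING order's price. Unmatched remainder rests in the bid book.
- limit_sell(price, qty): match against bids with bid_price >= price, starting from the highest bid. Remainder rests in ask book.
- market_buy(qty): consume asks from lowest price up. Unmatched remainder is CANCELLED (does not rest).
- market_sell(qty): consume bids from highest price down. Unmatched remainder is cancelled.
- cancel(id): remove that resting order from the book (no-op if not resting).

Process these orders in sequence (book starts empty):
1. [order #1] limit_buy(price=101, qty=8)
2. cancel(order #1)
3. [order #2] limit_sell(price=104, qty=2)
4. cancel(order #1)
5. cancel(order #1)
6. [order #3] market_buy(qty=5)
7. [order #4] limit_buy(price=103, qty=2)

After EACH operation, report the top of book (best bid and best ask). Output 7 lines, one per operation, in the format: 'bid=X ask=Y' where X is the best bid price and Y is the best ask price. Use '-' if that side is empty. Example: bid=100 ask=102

After op 1 [order #1] limit_buy(price=101, qty=8): fills=none; bids=[#1:8@101] asks=[-]
After op 2 cancel(order #1): fills=none; bids=[-] asks=[-]
After op 3 [order #2] limit_sell(price=104, qty=2): fills=none; bids=[-] asks=[#2:2@104]
After op 4 cancel(order #1): fills=none; bids=[-] asks=[#2:2@104]
After op 5 cancel(order #1): fills=none; bids=[-] asks=[#2:2@104]
After op 6 [order #3] market_buy(qty=5): fills=#3x#2:2@104; bids=[-] asks=[-]
After op 7 [order #4] limit_buy(price=103, qty=2): fills=none; bids=[#4:2@103] asks=[-]

Answer: bid=101 ask=-
bid=- ask=-
bid=- ask=104
bid=- ask=104
bid=- ask=104
bid=- ask=-
bid=103 ask=-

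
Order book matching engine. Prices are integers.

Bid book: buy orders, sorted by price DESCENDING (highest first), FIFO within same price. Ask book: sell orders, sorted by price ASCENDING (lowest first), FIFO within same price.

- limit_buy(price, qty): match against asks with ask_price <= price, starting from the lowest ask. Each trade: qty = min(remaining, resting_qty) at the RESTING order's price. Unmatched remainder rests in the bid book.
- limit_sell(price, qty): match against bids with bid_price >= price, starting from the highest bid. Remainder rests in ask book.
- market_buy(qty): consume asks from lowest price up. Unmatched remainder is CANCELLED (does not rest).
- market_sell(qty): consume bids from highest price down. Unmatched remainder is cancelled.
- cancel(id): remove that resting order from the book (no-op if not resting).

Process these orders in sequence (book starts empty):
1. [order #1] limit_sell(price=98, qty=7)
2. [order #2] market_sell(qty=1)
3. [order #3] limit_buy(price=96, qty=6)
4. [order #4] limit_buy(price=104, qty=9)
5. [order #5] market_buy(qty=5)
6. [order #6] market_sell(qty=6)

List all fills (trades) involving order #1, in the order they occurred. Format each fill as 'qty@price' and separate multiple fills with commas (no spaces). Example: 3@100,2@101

After op 1 [order #1] limit_sell(price=98, qty=7): fills=none; bids=[-] asks=[#1:7@98]
After op 2 [order #2] market_sell(qty=1): fills=none; bids=[-] asks=[#1:7@98]
After op 3 [order #3] limit_buy(price=96, qty=6): fills=none; bids=[#3:6@96] asks=[#1:7@98]
After op 4 [order #4] limit_buy(price=104, qty=9): fills=#4x#1:7@98; bids=[#4:2@104 #3:6@96] asks=[-]
After op 5 [order #5] market_buy(qty=5): fills=none; bids=[#4:2@104 #3:6@96] asks=[-]
After op 6 [order #6] market_sell(qty=6): fills=#4x#6:2@104 #3x#6:4@96; bids=[#3:2@96] asks=[-]

Answer: 7@98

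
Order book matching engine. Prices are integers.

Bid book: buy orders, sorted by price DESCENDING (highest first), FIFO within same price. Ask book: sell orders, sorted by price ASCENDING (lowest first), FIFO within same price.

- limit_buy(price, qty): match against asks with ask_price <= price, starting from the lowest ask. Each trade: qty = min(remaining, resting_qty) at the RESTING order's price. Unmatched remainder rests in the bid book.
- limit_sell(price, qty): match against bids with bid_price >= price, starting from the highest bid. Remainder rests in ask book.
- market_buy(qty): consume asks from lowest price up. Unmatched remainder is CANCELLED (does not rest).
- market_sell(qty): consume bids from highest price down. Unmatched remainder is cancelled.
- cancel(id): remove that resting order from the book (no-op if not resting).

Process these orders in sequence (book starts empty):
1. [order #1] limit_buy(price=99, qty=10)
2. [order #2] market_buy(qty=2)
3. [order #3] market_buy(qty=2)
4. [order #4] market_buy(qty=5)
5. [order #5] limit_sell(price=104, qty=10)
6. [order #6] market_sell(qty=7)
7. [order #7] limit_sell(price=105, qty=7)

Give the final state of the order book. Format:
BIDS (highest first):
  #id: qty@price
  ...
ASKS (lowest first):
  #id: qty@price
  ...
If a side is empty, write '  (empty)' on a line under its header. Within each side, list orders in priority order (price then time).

Answer: BIDS (highest first):
  #1: 3@99
ASKS (lowest first):
  #5: 10@104
  #7: 7@105

Derivation:
After op 1 [order #1] limit_buy(price=99, qty=10): fills=none; bids=[#1:10@99] asks=[-]
After op 2 [order #2] market_buy(qty=2): fills=none; bids=[#1:10@99] asks=[-]
After op 3 [order #3] market_buy(qty=2): fills=none; bids=[#1:10@99] asks=[-]
After op 4 [order #4] market_buy(qty=5): fills=none; bids=[#1:10@99] asks=[-]
After op 5 [order #5] limit_sell(price=104, qty=10): fills=none; bids=[#1:10@99] asks=[#5:10@104]
After op 6 [order #6] market_sell(qty=7): fills=#1x#6:7@99; bids=[#1:3@99] asks=[#5:10@104]
After op 7 [order #7] limit_sell(price=105, qty=7): fills=none; bids=[#1:3@99] asks=[#5:10@104 #7:7@105]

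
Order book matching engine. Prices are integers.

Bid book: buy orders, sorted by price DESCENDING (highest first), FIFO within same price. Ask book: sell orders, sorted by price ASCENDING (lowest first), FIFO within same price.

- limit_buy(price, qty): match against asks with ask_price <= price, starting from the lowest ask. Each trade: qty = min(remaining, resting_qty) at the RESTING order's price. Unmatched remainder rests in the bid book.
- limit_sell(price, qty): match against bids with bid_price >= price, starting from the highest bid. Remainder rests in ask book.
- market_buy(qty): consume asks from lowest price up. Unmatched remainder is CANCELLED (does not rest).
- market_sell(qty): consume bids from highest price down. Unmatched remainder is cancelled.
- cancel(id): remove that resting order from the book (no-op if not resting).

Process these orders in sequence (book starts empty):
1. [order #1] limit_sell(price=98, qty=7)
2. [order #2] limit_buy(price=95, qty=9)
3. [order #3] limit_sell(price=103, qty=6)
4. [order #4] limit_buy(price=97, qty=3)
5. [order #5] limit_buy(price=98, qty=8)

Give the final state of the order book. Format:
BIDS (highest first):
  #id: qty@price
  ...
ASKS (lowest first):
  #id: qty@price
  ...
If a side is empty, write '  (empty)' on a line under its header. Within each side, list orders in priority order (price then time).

After op 1 [order #1] limit_sell(price=98, qty=7): fills=none; bids=[-] asks=[#1:7@98]
After op 2 [order #2] limit_buy(price=95, qty=9): fills=none; bids=[#2:9@95] asks=[#1:7@98]
After op 3 [order #3] limit_sell(price=103, qty=6): fills=none; bids=[#2:9@95] asks=[#1:7@98 #3:6@103]
After op 4 [order #4] limit_buy(price=97, qty=3): fills=none; bids=[#4:3@97 #2:9@95] asks=[#1:7@98 #3:6@103]
After op 5 [order #5] limit_buy(price=98, qty=8): fills=#5x#1:7@98; bids=[#5:1@98 #4:3@97 #2:9@95] asks=[#3:6@103]

Answer: BIDS (highest first):
  #5: 1@98
  #4: 3@97
  #2: 9@95
ASKS (lowest first):
  #3: 6@103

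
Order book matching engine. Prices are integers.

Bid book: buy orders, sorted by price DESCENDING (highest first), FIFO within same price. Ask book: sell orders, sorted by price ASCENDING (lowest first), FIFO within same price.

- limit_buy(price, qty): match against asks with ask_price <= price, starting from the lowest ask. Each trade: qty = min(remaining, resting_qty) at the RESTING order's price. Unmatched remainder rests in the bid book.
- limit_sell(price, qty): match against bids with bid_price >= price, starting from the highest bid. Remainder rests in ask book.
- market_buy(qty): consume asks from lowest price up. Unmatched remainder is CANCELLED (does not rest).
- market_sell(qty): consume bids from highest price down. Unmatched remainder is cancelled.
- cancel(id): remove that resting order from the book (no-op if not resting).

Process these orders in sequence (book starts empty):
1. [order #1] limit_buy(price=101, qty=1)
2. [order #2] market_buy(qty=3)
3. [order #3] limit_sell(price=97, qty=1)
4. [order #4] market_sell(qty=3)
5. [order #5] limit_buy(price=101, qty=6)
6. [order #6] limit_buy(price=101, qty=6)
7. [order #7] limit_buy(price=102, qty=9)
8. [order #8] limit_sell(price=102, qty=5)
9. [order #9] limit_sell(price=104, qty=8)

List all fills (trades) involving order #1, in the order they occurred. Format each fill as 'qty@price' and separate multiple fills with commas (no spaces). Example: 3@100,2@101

After op 1 [order #1] limit_buy(price=101, qty=1): fills=none; bids=[#1:1@101] asks=[-]
After op 2 [order #2] market_buy(qty=3): fills=none; bids=[#1:1@101] asks=[-]
After op 3 [order #3] limit_sell(price=97, qty=1): fills=#1x#3:1@101; bids=[-] asks=[-]
After op 4 [order #4] market_sell(qty=3): fills=none; bids=[-] asks=[-]
After op 5 [order #5] limit_buy(price=101, qty=6): fills=none; bids=[#5:6@101] asks=[-]
After op 6 [order #6] limit_buy(price=101, qty=6): fills=none; bids=[#5:6@101 #6:6@101] asks=[-]
After op 7 [order #7] limit_buy(price=102, qty=9): fills=none; bids=[#7:9@102 #5:6@101 #6:6@101] asks=[-]
After op 8 [order #8] limit_sell(price=102, qty=5): fills=#7x#8:5@102; bids=[#7:4@102 #5:6@101 #6:6@101] asks=[-]
After op 9 [order #9] limit_sell(price=104, qty=8): fills=none; bids=[#7:4@102 #5:6@101 #6:6@101] asks=[#9:8@104]

Answer: 1@101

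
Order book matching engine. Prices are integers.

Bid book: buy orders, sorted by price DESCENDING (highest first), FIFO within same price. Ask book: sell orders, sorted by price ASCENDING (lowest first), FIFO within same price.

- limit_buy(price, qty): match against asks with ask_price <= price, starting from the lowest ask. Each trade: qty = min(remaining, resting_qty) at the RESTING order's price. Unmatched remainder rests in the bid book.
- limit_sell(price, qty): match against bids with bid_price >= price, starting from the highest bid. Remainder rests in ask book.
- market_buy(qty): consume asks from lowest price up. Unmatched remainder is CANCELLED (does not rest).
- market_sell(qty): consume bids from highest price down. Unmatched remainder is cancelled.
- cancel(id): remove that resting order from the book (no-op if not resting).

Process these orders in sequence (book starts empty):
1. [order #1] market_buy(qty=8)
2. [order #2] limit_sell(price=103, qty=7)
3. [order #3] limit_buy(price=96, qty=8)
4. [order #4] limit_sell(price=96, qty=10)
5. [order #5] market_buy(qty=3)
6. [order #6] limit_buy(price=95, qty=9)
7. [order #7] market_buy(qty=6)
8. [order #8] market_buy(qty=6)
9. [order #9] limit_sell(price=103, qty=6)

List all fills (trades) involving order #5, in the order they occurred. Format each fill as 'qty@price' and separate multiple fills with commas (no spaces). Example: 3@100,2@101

After op 1 [order #1] market_buy(qty=8): fills=none; bids=[-] asks=[-]
After op 2 [order #2] limit_sell(price=103, qty=7): fills=none; bids=[-] asks=[#2:7@103]
After op 3 [order #3] limit_buy(price=96, qty=8): fills=none; bids=[#3:8@96] asks=[#2:7@103]
After op 4 [order #4] limit_sell(price=96, qty=10): fills=#3x#4:8@96; bids=[-] asks=[#4:2@96 #2:7@103]
After op 5 [order #5] market_buy(qty=3): fills=#5x#4:2@96 #5x#2:1@103; bids=[-] asks=[#2:6@103]
After op 6 [order #6] limit_buy(price=95, qty=9): fills=none; bids=[#6:9@95] asks=[#2:6@103]
After op 7 [order #7] market_buy(qty=6): fills=#7x#2:6@103; bids=[#6:9@95] asks=[-]
After op 8 [order #8] market_buy(qty=6): fills=none; bids=[#6:9@95] asks=[-]
After op 9 [order #9] limit_sell(price=103, qty=6): fills=none; bids=[#6:9@95] asks=[#9:6@103]

Answer: 2@96,1@103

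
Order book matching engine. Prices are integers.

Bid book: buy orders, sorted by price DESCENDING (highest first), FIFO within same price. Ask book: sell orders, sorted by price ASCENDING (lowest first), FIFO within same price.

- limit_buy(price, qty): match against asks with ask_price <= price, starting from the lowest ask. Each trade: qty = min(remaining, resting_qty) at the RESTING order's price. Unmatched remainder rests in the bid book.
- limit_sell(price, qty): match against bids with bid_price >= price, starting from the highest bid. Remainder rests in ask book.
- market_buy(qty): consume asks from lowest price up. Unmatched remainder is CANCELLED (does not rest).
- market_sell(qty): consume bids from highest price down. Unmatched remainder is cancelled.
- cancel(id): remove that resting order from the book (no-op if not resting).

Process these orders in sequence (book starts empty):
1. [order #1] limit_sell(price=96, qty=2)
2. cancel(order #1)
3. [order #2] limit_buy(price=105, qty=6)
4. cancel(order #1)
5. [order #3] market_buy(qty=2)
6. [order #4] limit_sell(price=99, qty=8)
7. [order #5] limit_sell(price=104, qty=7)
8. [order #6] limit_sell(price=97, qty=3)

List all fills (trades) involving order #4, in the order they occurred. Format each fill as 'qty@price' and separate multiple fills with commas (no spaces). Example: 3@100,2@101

Answer: 6@105

Derivation:
After op 1 [order #1] limit_sell(price=96, qty=2): fills=none; bids=[-] asks=[#1:2@96]
After op 2 cancel(order #1): fills=none; bids=[-] asks=[-]
After op 3 [order #2] limit_buy(price=105, qty=6): fills=none; bids=[#2:6@105] asks=[-]
After op 4 cancel(order #1): fills=none; bids=[#2:6@105] asks=[-]
After op 5 [order #3] market_buy(qty=2): fills=none; bids=[#2:6@105] asks=[-]
After op 6 [order #4] limit_sell(price=99, qty=8): fills=#2x#4:6@105; bids=[-] asks=[#4:2@99]
After op 7 [order #5] limit_sell(price=104, qty=7): fills=none; bids=[-] asks=[#4:2@99 #5:7@104]
After op 8 [order #6] limit_sell(price=97, qty=3): fills=none; bids=[-] asks=[#6:3@97 #4:2@99 #5:7@104]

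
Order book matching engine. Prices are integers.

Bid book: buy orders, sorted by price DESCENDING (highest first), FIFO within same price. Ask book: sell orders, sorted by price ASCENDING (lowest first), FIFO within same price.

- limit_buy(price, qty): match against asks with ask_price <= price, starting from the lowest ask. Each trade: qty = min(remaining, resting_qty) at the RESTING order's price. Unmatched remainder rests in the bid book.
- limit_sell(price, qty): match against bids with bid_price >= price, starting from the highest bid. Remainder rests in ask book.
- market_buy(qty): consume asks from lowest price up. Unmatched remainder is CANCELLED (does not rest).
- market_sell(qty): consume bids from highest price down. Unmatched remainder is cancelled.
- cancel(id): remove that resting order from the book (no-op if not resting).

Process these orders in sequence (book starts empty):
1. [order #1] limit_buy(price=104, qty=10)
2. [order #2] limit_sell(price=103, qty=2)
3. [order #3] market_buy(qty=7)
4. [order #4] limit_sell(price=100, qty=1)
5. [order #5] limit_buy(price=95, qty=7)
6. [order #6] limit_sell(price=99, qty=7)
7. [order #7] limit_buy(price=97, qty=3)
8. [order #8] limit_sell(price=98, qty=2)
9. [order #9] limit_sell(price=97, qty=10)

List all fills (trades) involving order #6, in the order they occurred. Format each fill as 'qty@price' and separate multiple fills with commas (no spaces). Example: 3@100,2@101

Answer: 7@104

Derivation:
After op 1 [order #1] limit_buy(price=104, qty=10): fills=none; bids=[#1:10@104] asks=[-]
After op 2 [order #2] limit_sell(price=103, qty=2): fills=#1x#2:2@104; bids=[#1:8@104] asks=[-]
After op 3 [order #3] market_buy(qty=7): fills=none; bids=[#1:8@104] asks=[-]
After op 4 [order #4] limit_sell(price=100, qty=1): fills=#1x#4:1@104; bids=[#1:7@104] asks=[-]
After op 5 [order #5] limit_buy(price=95, qty=7): fills=none; bids=[#1:7@104 #5:7@95] asks=[-]
After op 6 [order #6] limit_sell(price=99, qty=7): fills=#1x#6:7@104; bids=[#5:7@95] asks=[-]
After op 7 [order #7] limit_buy(price=97, qty=3): fills=none; bids=[#7:3@97 #5:7@95] asks=[-]
After op 8 [order #8] limit_sell(price=98, qty=2): fills=none; bids=[#7:3@97 #5:7@95] asks=[#8:2@98]
After op 9 [order #9] limit_sell(price=97, qty=10): fills=#7x#9:3@97; bids=[#5:7@95] asks=[#9:7@97 #8:2@98]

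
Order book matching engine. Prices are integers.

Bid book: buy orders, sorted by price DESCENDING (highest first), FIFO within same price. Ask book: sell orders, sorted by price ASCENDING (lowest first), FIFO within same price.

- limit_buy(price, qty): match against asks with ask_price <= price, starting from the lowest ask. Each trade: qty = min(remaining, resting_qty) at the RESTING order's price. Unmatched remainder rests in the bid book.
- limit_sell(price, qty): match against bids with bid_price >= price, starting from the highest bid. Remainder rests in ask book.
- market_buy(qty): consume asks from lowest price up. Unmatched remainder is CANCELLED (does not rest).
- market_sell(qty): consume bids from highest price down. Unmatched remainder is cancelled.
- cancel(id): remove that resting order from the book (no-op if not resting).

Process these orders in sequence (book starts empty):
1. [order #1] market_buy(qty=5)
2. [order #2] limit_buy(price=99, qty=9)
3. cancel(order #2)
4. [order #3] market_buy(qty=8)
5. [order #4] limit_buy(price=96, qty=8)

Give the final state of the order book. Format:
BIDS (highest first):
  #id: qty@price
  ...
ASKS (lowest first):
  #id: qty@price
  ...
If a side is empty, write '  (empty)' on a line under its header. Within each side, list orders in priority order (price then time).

Answer: BIDS (highest first):
  #4: 8@96
ASKS (lowest first):
  (empty)

Derivation:
After op 1 [order #1] market_buy(qty=5): fills=none; bids=[-] asks=[-]
After op 2 [order #2] limit_buy(price=99, qty=9): fills=none; bids=[#2:9@99] asks=[-]
After op 3 cancel(order #2): fills=none; bids=[-] asks=[-]
After op 4 [order #3] market_buy(qty=8): fills=none; bids=[-] asks=[-]
After op 5 [order #4] limit_buy(price=96, qty=8): fills=none; bids=[#4:8@96] asks=[-]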